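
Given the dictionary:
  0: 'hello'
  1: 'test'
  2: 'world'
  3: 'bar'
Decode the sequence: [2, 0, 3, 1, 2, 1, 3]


Look up each index in the dictionary:
  2 -> 'world'
  0 -> 'hello'
  3 -> 'bar'
  1 -> 'test'
  2 -> 'world'
  1 -> 'test'
  3 -> 'bar'

Decoded: "world hello bar test world test bar"


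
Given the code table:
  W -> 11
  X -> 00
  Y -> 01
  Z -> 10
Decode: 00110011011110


Decoding:
00 -> X
11 -> W
00 -> X
11 -> W
01 -> Y
11 -> W
10 -> Z


Result: XWXWYWZ


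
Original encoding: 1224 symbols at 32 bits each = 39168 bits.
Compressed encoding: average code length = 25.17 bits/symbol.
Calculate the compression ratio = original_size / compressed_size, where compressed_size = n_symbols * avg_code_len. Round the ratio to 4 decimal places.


original_size = n_symbols * orig_bits = 1224 * 32 = 39168 bits
compressed_size = n_symbols * avg_code_len = 1224 * 25.17 = 30808.08 bits
ratio = original_size / compressed_size = 39168 / 30808.08 = 1.2714

Compression ratio = 1.2714


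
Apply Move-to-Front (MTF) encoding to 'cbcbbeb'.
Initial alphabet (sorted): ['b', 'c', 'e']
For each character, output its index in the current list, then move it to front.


MTF encoding:
'c': index 1 in ['b', 'c', 'e'] -> ['c', 'b', 'e']
'b': index 1 in ['c', 'b', 'e'] -> ['b', 'c', 'e']
'c': index 1 in ['b', 'c', 'e'] -> ['c', 'b', 'e']
'b': index 1 in ['c', 'b', 'e'] -> ['b', 'c', 'e']
'b': index 0 in ['b', 'c', 'e'] -> ['b', 'c', 'e']
'e': index 2 in ['b', 'c', 'e'] -> ['e', 'b', 'c']
'b': index 1 in ['e', 'b', 'c'] -> ['b', 'e', 'c']


Output: [1, 1, 1, 1, 0, 2, 1]


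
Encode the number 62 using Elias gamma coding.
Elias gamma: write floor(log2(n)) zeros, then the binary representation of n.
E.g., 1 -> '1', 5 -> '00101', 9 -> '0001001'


num_bits = floor(log2(62)) + 1 = 6
leading_zeros = num_bits - 1 = 5
binary(62) = 111110

Elias gamma(62) = '00000' + '111110' = 00000111110 (11 bits)


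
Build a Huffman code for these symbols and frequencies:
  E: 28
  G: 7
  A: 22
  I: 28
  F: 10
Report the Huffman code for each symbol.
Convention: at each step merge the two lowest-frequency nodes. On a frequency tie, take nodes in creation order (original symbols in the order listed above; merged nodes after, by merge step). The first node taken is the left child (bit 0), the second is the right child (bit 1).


Huffman tree construction:
Step 1: Merge G(7) + F(10) = 17
Step 2: Merge (G+F)(17) + A(22) = 39
Step 3: Merge E(28) + I(28) = 56
Step 4: Merge ((G+F)+A)(39) + (E+I)(56) = 95
Read each symbol's code off the tree from the root (left child = 0, right child = 1).

Codes:
  E: 10 (length 2)
  G: 000 (length 3)
  A: 01 (length 2)
  I: 11 (length 2)
  F: 001 (length 3)
Average code length: 207/95 = 2.1789 bits/symbol


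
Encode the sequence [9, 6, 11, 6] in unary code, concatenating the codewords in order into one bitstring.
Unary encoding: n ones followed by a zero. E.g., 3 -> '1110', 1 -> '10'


Encode each number as n ones followed by a terminating 0:
  9 -> 1111111110 (10 bits)
  6 -> 1111110 (7 bits)
  11 -> 111111111110 (12 bits)
  6 -> 1111110 (7 bits)
Total length = 10 + 7 + 12 + 7 = 36 bits.

Unary([9, 6, 11, 6]) = 111111111011111101111111111101111110 (36 bits)


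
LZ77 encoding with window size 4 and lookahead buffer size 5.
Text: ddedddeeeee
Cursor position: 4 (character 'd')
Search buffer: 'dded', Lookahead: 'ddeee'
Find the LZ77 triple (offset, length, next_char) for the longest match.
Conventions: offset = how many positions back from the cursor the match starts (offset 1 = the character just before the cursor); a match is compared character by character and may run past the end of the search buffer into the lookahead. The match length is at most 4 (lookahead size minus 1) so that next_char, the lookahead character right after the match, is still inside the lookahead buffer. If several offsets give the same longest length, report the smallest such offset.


Try each offset into the search buffer:
  offset=1 (pos 3, char 'd'): match length 2
  offset=2 (pos 2, char 'e'): match length 0
  offset=3 (pos 1, char 'd'): match length 1
  offset=4 (pos 0, char 'd'): match length 3
Longest match has length 3 at offset 4.
next_char = character at position 4 + 3 = 7 -> 'e'

Best match: offset=4, length=3 (matching 'dde' starting at position 0)
LZ77 triple: (4, 3, 'e')


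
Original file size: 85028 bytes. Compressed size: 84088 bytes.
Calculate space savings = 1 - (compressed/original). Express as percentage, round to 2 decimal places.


ratio = compressed/original = 84088/85028 = 0.988945
savings = 1 - ratio = 1 - 0.988945 = 0.011055
as a percentage: 0.011055 * 100 = 1.11%

Space savings = 1 - 84088/85028 = 1.11%


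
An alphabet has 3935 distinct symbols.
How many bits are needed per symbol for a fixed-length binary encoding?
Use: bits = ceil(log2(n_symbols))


log2(3935) = 11.9421
Bracket: 2^11 = 2048 < 3935 <= 2^12 = 4096
So ceil(log2(3935)) = 12

bits = ceil(log2(3935)) = ceil(11.9421) = 12 bits


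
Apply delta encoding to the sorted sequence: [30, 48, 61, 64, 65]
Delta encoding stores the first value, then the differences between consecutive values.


First value: 30
Deltas:
  48 - 30 = 18
  61 - 48 = 13
  64 - 61 = 3
  65 - 64 = 1


Delta encoded: [30, 18, 13, 3, 1]


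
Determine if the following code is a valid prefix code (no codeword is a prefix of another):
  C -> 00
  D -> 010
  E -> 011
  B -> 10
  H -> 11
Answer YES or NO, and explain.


Checking each pair (does one codeword prefix another?):
  C='00' vs D='010': no prefix
  C='00' vs E='011': no prefix
  C='00' vs B='10': no prefix
  C='00' vs H='11': no prefix
  D='010' vs C='00': no prefix
  D='010' vs E='011': no prefix
  D='010' vs B='10': no prefix
  D='010' vs H='11': no prefix
  E='011' vs C='00': no prefix
  E='011' vs D='010': no prefix
  E='011' vs B='10': no prefix
  E='011' vs H='11': no prefix
  B='10' vs C='00': no prefix
  B='10' vs D='010': no prefix
  B='10' vs E='011': no prefix
  B='10' vs H='11': no prefix
  H='11' vs C='00': no prefix
  H='11' vs D='010': no prefix
  H='11' vs E='011': no prefix
  H='11' vs B='10': no prefix
No violation found over all pairs.

YES -- this is a valid prefix code. No codeword is a prefix of any other codeword.


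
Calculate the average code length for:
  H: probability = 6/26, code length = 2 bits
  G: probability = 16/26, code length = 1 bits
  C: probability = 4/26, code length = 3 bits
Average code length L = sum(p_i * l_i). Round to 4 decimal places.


Weighted contributions p_i * l_i:
  H: (6/26) * 2 = 12/26
  G: (16/26) * 1 = 16/26
  C: (4/26) * 3 = 12/26
Sum = (12 + 16 + 12)/26 = 40/26

L = 40/26 = 1.5385 bits/symbol


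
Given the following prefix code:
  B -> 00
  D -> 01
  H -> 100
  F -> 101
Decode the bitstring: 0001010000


Decoding step by step:
Bits 00 -> B
Bits 01 -> D
Bits 01 -> D
Bits 00 -> B
Bits 00 -> B


Decoded message: BDDBB


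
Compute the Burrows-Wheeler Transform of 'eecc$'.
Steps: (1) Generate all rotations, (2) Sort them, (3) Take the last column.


Rotations (sorted):
  0: $eecc -> last char: c
  1: c$eec -> last char: c
  2: cc$ee -> last char: e
  3: ecc$e -> last char: e
  4: eecc$ -> last char: $


BWT = ccee$


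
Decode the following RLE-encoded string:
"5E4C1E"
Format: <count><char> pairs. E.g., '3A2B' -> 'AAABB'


Expanding each <count><char> pair:
  5E -> 'EEEEE'
  4C -> 'CCCC'
  1E -> 'E'

Decoded = EEEEECCCCE


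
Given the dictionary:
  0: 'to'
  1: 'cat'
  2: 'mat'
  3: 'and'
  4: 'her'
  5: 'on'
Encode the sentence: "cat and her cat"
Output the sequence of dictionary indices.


Look up each word in the dictionary:
  'cat' -> 1
  'and' -> 3
  'her' -> 4
  'cat' -> 1

Encoded: [1, 3, 4, 1]


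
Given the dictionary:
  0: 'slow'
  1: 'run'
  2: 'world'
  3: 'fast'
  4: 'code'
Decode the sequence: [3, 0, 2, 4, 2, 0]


Look up each index in the dictionary:
  3 -> 'fast'
  0 -> 'slow'
  2 -> 'world'
  4 -> 'code'
  2 -> 'world'
  0 -> 'slow'

Decoded: "fast slow world code world slow"


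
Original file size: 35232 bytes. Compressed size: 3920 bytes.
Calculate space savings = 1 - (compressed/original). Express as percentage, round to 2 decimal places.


ratio = compressed/original = 3920/35232 = 0.111262
savings = 1 - ratio = 1 - 0.111262 = 0.888738
as a percentage: 0.888738 * 100 = 88.87%

Space savings = 1 - 3920/35232 = 88.87%


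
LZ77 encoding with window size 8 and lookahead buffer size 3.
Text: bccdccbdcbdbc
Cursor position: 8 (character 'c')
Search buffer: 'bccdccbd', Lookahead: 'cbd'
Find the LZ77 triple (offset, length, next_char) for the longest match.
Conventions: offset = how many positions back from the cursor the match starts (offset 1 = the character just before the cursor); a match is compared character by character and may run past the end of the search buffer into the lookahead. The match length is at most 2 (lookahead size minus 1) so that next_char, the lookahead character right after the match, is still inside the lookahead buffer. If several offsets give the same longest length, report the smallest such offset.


Try each offset into the search buffer:
  offset=1 (pos 7, char 'd'): match length 0
  offset=2 (pos 6, char 'b'): match length 0
  offset=3 (pos 5, char 'c'): match length 2
  offset=4 (pos 4, char 'c'): match length 1
  offset=5 (pos 3, char 'd'): match length 0
  offset=6 (pos 2, char 'c'): match length 1
  offset=7 (pos 1, char 'c'): match length 1
  offset=8 (pos 0, char 'b'): match length 0
Longest match has length 2 at offset 3.
next_char = character at position 8 + 2 = 10 -> 'd'

Best match: offset=3, length=2 (matching 'cb' starting at position 5)
LZ77 triple: (3, 2, 'd')


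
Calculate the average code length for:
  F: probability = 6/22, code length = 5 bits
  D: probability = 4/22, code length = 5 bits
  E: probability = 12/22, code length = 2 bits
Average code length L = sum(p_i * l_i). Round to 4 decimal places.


Weighted contributions p_i * l_i:
  F: (6/22) * 5 = 30/22
  D: (4/22) * 5 = 20/22
  E: (12/22) * 2 = 24/22
Sum = (30 + 20 + 24)/22 = 74/22

L = 74/22 = 3.3636 bits/symbol


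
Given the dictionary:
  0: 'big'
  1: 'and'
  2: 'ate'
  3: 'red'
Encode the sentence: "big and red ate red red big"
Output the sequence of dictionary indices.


Look up each word in the dictionary:
  'big' -> 0
  'and' -> 1
  'red' -> 3
  'ate' -> 2
  'red' -> 3
  'red' -> 3
  'big' -> 0

Encoded: [0, 1, 3, 2, 3, 3, 0]


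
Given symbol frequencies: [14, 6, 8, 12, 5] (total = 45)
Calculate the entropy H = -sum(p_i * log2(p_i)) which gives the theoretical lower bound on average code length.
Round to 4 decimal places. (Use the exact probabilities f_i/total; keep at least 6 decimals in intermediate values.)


Per-symbol terms -p_i * log2(p_i) with p_i = f_i/45:
  p = 14/45 = 0.311111: log2(p) = -1.684498, -p*log2(p) = 0.524066
  p = 6/45 = 0.133333: log2(p) = -2.906891, -p*log2(p) = 0.387585
  p = 8/45 = 0.177778: log2(p) = -2.491853, -p*log2(p) = 0.442996
  p = 12/45 = 0.266667: log2(p) = -1.906891, -p*log2(p) = 0.508504
  p = 5/45 = 0.111111: log2(p) = -3.169925, -p*log2(p) = 0.352214
H = 0.524066 + 0.387585 + 0.442996 + 0.508504 + 0.352214 = 2.215365

H = 2.2154 bits/symbol


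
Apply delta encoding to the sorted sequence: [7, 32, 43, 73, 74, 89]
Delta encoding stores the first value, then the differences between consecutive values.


First value: 7
Deltas:
  32 - 7 = 25
  43 - 32 = 11
  73 - 43 = 30
  74 - 73 = 1
  89 - 74 = 15


Delta encoded: [7, 25, 11, 30, 1, 15]


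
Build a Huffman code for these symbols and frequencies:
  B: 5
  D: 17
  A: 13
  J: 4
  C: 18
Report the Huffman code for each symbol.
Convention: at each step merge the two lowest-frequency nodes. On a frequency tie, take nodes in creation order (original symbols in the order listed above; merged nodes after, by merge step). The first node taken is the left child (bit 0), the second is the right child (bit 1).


Huffman tree construction:
Step 1: Merge J(4) + B(5) = 9
Step 2: Merge (J+B)(9) + A(13) = 22
Step 3: Merge D(17) + C(18) = 35
Step 4: Merge ((J+B)+A)(22) + (D+C)(35) = 57
Read each symbol's code off the tree from the root (left child = 0, right child = 1).

Codes:
  B: 001 (length 3)
  D: 10 (length 2)
  A: 01 (length 2)
  J: 000 (length 3)
  C: 11 (length 2)
Average code length: 123/57 = 2.1579 bits/symbol


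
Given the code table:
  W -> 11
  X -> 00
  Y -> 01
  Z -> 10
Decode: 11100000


Decoding:
11 -> W
10 -> Z
00 -> X
00 -> X


Result: WZXX


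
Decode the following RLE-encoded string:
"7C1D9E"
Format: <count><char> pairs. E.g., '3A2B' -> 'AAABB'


Expanding each <count><char> pair:
  7C -> 'CCCCCCC'
  1D -> 'D'
  9E -> 'EEEEEEEEE'

Decoded = CCCCCCCDEEEEEEEEE


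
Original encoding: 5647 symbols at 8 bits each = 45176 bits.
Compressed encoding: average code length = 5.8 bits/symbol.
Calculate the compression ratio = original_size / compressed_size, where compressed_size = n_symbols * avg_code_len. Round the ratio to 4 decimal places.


original_size = n_symbols * orig_bits = 5647 * 8 = 45176 bits
compressed_size = n_symbols * avg_code_len = 5647 * 5.8 = 32752.6 bits
ratio = original_size / compressed_size = 45176 / 32752.6 = 1.3793

Compression ratio = 1.3793


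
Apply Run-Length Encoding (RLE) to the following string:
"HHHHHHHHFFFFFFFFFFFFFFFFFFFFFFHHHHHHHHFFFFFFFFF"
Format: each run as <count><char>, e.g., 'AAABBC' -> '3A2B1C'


Scanning runs left to right:
  i=0: run of 'H' x 8 -> '8H'
  i=8: run of 'F' x 22 -> '22F'
  i=30: run of 'H' x 8 -> '8H'
  i=38: run of 'F' x 9 -> '9F'

RLE = 8H22F8H9F


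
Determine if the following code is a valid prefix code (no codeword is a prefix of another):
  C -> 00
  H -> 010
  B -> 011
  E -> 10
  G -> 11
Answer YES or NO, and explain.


Checking each pair (does one codeword prefix another?):
  C='00' vs H='010': no prefix
  C='00' vs B='011': no prefix
  C='00' vs E='10': no prefix
  C='00' vs G='11': no prefix
  H='010' vs C='00': no prefix
  H='010' vs B='011': no prefix
  H='010' vs E='10': no prefix
  H='010' vs G='11': no prefix
  B='011' vs C='00': no prefix
  B='011' vs H='010': no prefix
  B='011' vs E='10': no prefix
  B='011' vs G='11': no prefix
  E='10' vs C='00': no prefix
  E='10' vs H='010': no prefix
  E='10' vs B='011': no prefix
  E='10' vs G='11': no prefix
  G='11' vs C='00': no prefix
  G='11' vs H='010': no prefix
  G='11' vs B='011': no prefix
  G='11' vs E='10': no prefix
No violation found over all pairs.

YES -- this is a valid prefix code. No codeword is a prefix of any other codeword.


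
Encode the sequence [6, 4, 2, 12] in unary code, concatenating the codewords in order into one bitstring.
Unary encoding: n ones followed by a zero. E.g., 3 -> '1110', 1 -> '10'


Encode each number as n ones followed by a terminating 0:
  6 -> 1111110 (7 bits)
  4 -> 11110 (5 bits)
  2 -> 110 (3 bits)
  12 -> 1111111111110 (13 bits)
Total length = 7 + 5 + 3 + 13 = 28 bits.

Unary([6, 4, 2, 12]) = 1111110111101101111111111110 (28 bits)


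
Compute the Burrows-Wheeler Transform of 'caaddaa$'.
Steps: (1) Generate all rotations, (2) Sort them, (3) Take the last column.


Rotations (sorted):
  0: $caaddaa -> last char: a
  1: a$caadda -> last char: a
  2: aa$caadd -> last char: d
  3: aaddaa$c -> last char: c
  4: addaa$ca -> last char: a
  5: caaddaa$ -> last char: $
  6: daa$caad -> last char: d
  7: ddaa$caa -> last char: a


BWT = aadca$da


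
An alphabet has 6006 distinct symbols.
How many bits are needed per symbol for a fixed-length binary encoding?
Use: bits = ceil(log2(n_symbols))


log2(6006) = 12.5522
Bracket: 2^12 = 4096 < 6006 <= 2^13 = 8192
So ceil(log2(6006)) = 13

bits = ceil(log2(6006)) = ceil(12.5522) = 13 bits


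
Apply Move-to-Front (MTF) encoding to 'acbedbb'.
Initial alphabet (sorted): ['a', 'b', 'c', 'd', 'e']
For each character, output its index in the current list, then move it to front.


MTF encoding:
'a': index 0 in ['a', 'b', 'c', 'd', 'e'] -> ['a', 'b', 'c', 'd', 'e']
'c': index 2 in ['a', 'b', 'c', 'd', 'e'] -> ['c', 'a', 'b', 'd', 'e']
'b': index 2 in ['c', 'a', 'b', 'd', 'e'] -> ['b', 'c', 'a', 'd', 'e']
'e': index 4 in ['b', 'c', 'a', 'd', 'e'] -> ['e', 'b', 'c', 'a', 'd']
'd': index 4 in ['e', 'b', 'c', 'a', 'd'] -> ['d', 'e', 'b', 'c', 'a']
'b': index 2 in ['d', 'e', 'b', 'c', 'a'] -> ['b', 'd', 'e', 'c', 'a']
'b': index 0 in ['b', 'd', 'e', 'c', 'a'] -> ['b', 'd', 'e', 'c', 'a']


Output: [0, 2, 2, 4, 4, 2, 0]


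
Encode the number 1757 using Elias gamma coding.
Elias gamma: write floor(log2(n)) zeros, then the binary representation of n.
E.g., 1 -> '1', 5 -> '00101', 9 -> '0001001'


num_bits = floor(log2(1757)) + 1 = 11
leading_zeros = num_bits - 1 = 10
binary(1757) = 11011011101

Elias gamma(1757) = '0000000000' + '11011011101' = 000000000011011011101 (21 bits)


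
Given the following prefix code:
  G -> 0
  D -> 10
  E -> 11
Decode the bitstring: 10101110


Decoding step by step:
Bits 10 -> D
Bits 10 -> D
Bits 11 -> E
Bits 10 -> D


Decoded message: DDED


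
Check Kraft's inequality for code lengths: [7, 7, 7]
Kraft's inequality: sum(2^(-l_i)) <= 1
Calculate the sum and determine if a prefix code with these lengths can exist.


Sum = 2^(-7) + 2^(-7) + 2^(-7)
    = 0.0078125 + 0.0078125 + 0.0078125
    = 3/128 = 0.0234375
Since 0.0234375 <= 1, Kraft's inequality IS satisfied.
A prefix code with these lengths CAN exist.

Kraft sum = 0.0234375. Satisfied.


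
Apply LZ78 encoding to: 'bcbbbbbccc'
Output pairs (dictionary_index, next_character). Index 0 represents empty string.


LZ78 encoding steps:
Dictionary: {0: ''}
Step 1: w='' (idx 0), next='b' -> output (0, 'b'), add 'b' as idx 1
Step 2: w='' (idx 0), next='c' -> output (0, 'c'), add 'c' as idx 2
Step 3: w='b' (idx 1), next='b' -> output (1, 'b'), add 'bb' as idx 3
Step 4: w='bb' (idx 3), next='b' -> output (3, 'b'), add 'bbb' as idx 4
Step 5: w='c' (idx 2), next='c' -> output (2, 'c'), add 'cc' as idx 5
Step 6: w='c' (idx 2), end of input -> output (2, '')


Encoded: [(0, 'b'), (0, 'c'), (1, 'b'), (3, 'b'), (2, 'c'), (2, '')]


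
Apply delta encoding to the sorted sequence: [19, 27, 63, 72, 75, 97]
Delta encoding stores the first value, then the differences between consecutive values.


First value: 19
Deltas:
  27 - 19 = 8
  63 - 27 = 36
  72 - 63 = 9
  75 - 72 = 3
  97 - 75 = 22


Delta encoded: [19, 8, 36, 9, 3, 22]


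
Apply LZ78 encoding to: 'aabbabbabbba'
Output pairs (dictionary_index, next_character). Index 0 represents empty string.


LZ78 encoding steps:
Dictionary: {0: ''}
Step 1: w='' (idx 0), next='a' -> output (0, 'a'), add 'a' as idx 1
Step 2: w='a' (idx 1), next='b' -> output (1, 'b'), add 'ab' as idx 2
Step 3: w='' (idx 0), next='b' -> output (0, 'b'), add 'b' as idx 3
Step 4: w='ab' (idx 2), next='b' -> output (2, 'b'), add 'abb' as idx 4
Step 5: w='abb' (idx 4), next='b' -> output (4, 'b'), add 'abbb' as idx 5
Step 6: w='a' (idx 1), end of input -> output (1, '')


Encoded: [(0, 'a'), (1, 'b'), (0, 'b'), (2, 'b'), (4, 'b'), (1, '')]


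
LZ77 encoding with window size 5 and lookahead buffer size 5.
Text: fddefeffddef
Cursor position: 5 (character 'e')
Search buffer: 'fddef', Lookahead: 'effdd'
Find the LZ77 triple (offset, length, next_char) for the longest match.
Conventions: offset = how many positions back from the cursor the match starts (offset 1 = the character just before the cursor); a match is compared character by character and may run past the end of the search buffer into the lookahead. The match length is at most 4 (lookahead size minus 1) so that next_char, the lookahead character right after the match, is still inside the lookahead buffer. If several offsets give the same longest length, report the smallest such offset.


Try each offset into the search buffer:
  offset=1 (pos 4, char 'f'): match length 0
  offset=2 (pos 3, char 'e'): match length 2
  offset=3 (pos 2, char 'd'): match length 0
  offset=4 (pos 1, char 'd'): match length 0
  offset=5 (pos 0, char 'f'): match length 0
Longest match has length 2 at offset 2.
next_char = character at position 5 + 2 = 7 -> 'f'

Best match: offset=2, length=2 (matching 'ef' starting at position 3)
LZ77 triple: (2, 2, 'f')


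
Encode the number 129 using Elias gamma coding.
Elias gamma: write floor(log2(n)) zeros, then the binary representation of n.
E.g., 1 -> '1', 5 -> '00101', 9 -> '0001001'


num_bits = floor(log2(129)) + 1 = 8
leading_zeros = num_bits - 1 = 7
binary(129) = 10000001

Elias gamma(129) = '0000000' + '10000001' = 000000010000001 (15 bits)


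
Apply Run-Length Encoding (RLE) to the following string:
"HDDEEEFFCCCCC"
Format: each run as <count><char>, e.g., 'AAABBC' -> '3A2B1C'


Scanning runs left to right:
  i=0: run of 'H' x 1 -> '1H'
  i=1: run of 'D' x 2 -> '2D'
  i=3: run of 'E' x 3 -> '3E'
  i=6: run of 'F' x 2 -> '2F'
  i=8: run of 'C' x 5 -> '5C'

RLE = 1H2D3E2F5C


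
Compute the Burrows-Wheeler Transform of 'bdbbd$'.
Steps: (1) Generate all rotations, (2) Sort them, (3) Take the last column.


Rotations (sorted):
  0: $bdbbd -> last char: d
  1: bbd$bd -> last char: d
  2: bd$bdb -> last char: b
  3: bdbbd$ -> last char: $
  4: d$bdbb -> last char: b
  5: dbbd$b -> last char: b


BWT = ddb$bb


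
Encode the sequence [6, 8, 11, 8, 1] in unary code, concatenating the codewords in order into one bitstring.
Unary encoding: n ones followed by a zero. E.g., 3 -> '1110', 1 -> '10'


Encode each number as n ones followed by a terminating 0:
  6 -> 1111110 (7 bits)
  8 -> 111111110 (9 bits)
  11 -> 111111111110 (12 bits)
  8 -> 111111110 (9 bits)
  1 -> 10 (2 bits)
Total length = 7 + 9 + 12 + 9 + 2 = 39 bits.

Unary([6, 8, 11, 8, 1]) = 111111011111111011111111111011111111010 (39 bits)


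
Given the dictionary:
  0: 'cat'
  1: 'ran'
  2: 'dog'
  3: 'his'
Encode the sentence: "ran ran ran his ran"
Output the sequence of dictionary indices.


Look up each word in the dictionary:
  'ran' -> 1
  'ran' -> 1
  'ran' -> 1
  'his' -> 3
  'ran' -> 1

Encoded: [1, 1, 1, 3, 1]


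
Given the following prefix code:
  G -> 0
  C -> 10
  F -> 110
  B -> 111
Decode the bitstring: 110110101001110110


Decoding step by step:
Bits 110 -> F
Bits 110 -> F
Bits 10 -> C
Bits 10 -> C
Bits 0 -> G
Bits 111 -> B
Bits 0 -> G
Bits 110 -> F


Decoded message: FFCCGBGF


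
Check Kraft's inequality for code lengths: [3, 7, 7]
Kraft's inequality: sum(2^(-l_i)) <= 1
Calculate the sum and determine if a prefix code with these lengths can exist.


Sum = 2^(-3) + 2^(-7) + 2^(-7)
    = 0.125 + 0.0078125 + 0.0078125
    = 18/128 = 0.140625
Since 0.140625 <= 1, Kraft's inequality IS satisfied.
A prefix code with these lengths CAN exist.

Kraft sum = 0.140625. Satisfied.


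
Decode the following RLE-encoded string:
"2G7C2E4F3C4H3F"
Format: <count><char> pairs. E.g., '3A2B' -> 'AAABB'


Expanding each <count><char> pair:
  2G -> 'GG'
  7C -> 'CCCCCCC'
  2E -> 'EE'
  4F -> 'FFFF'
  3C -> 'CCC'
  4H -> 'HHHH'
  3F -> 'FFF'

Decoded = GGCCCCCCCEEFFFFCCCHHHHFFF


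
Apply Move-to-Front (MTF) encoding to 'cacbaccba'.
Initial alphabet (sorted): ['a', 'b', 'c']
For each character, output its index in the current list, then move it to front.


MTF encoding:
'c': index 2 in ['a', 'b', 'c'] -> ['c', 'a', 'b']
'a': index 1 in ['c', 'a', 'b'] -> ['a', 'c', 'b']
'c': index 1 in ['a', 'c', 'b'] -> ['c', 'a', 'b']
'b': index 2 in ['c', 'a', 'b'] -> ['b', 'c', 'a']
'a': index 2 in ['b', 'c', 'a'] -> ['a', 'b', 'c']
'c': index 2 in ['a', 'b', 'c'] -> ['c', 'a', 'b']
'c': index 0 in ['c', 'a', 'b'] -> ['c', 'a', 'b']
'b': index 2 in ['c', 'a', 'b'] -> ['b', 'c', 'a']
'a': index 2 in ['b', 'c', 'a'] -> ['a', 'b', 'c']


Output: [2, 1, 1, 2, 2, 2, 0, 2, 2]


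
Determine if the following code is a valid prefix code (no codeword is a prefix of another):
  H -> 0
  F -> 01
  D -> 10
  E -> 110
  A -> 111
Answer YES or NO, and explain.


Checking each pair (does one codeword prefix another?):
  H='0' vs F='01': prefix -- VIOLATION

NO -- this is NOT a valid prefix code. H (0) is a prefix of F (01).


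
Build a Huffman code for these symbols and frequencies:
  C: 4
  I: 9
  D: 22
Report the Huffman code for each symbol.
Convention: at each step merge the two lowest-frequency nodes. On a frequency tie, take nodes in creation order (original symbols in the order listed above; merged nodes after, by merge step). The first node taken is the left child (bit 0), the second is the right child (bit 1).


Huffman tree construction:
Step 1: Merge C(4) + I(9) = 13
Step 2: Merge (C+I)(13) + D(22) = 35
Read each symbol's code off the tree from the root (left child = 0, right child = 1).

Codes:
  C: 00 (length 2)
  I: 01 (length 2)
  D: 1 (length 1)
Average code length: 48/35 = 1.3714 bits/symbol


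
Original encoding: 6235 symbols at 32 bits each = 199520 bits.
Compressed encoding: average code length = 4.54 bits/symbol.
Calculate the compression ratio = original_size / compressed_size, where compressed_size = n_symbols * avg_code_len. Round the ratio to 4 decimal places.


original_size = n_symbols * orig_bits = 6235 * 32 = 199520 bits
compressed_size = n_symbols * avg_code_len = 6235 * 4.54 = 28306.9 bits
ratio = original_size / compressed_size = 199520 / 28306.9 = 7.0485

Compression ratio = 7.0485


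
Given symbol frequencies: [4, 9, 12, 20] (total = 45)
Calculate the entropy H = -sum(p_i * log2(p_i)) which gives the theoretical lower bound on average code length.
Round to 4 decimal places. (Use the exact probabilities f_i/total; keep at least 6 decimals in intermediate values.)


Per-symbol terms -p_i * log2(p_i) with p_i = f_i/45:
  p = 4/45 = 0.088889: log2(p) = -3.491853, -p*log2(p) = 0.310387
  p = 9/45 = 0.200000: log2(p) = -2.321928, -p*log2(p) = 0.464386
  p = 12/45 = 0.266667: log2(p) = -1.906891, -p*log2(p) = 0.508504
  p = 20/45 = 0.444444: log2(p) = -1.169925, -p*log2(p) = 0.519967
H = 0.310387 + 0.464386 + 0.508504 + 0.519967 = 1.803244

H = 1.8032 bits/symbol


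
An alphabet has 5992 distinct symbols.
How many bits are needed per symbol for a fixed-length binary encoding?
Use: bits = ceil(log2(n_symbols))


log2(5992) = 12.5488
Bracket: 2^12 = 4096 < 5992 <= 2^13 = 8192
So ceil(log2(5992)) = 13

bits = ceil(log2(5992)) = ceil(12.5488) = 13 bits


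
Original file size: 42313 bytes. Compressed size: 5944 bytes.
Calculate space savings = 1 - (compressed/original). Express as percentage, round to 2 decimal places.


ratio = compressed/original = 5944/42313 = 0.140477
savings = 1 - ratio = 1 - 0.140477 = 0.859523
as a percentage: 0.859523 * 100 = 85.95%

Space savings = 1 - 5944/42313 = 85.95%


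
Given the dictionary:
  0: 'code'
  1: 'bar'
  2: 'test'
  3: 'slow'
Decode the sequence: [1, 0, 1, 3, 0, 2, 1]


Look up each index in the dictionary:
  1 -> 'bar'
  0 -> 'code'
  1 -> 'bar'
  3 -> 'slow'
  0 -> 'code'
  2 -> 'test'
  1 -> 'bar'

Decoded: "bar code bar slow code test bar"


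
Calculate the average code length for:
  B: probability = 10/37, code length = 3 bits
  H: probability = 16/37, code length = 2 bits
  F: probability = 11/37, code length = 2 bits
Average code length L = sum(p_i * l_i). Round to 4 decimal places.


Weighted contributions p_i * l_i:
  B: (10/37) * 3 = 30/37
  H: (16/37) * 2 = 32/37
  F: (11/37) * 2 = 22/37
Sum = (30 + 32 + 22)/37 = 84/37

L = 84/37 = 2.2703 bits/symbol


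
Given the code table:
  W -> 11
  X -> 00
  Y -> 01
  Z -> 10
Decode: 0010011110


Decoding:
00 -> X
10 -> Z
01 -> Y
11 -> W
10 -> Z


Result: XZYWZ


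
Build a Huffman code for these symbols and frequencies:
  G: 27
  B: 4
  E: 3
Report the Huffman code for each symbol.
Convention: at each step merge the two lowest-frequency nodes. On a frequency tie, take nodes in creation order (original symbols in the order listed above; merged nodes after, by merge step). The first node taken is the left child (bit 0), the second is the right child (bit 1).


Huffman tree construction:
Step 1: Merge E(3) + B(4) = 7
Step 2: Merge (E+B)(7) + G(27) = 34
Read each symbol's code off the tree from the root (left child = 0, right child = 1).

Codes:
  G: 1 (length 1)
  B: 01 (length 2)
  E: 00 (length 2)
Average code length: 41/34 = 1.2059 bits/symbol


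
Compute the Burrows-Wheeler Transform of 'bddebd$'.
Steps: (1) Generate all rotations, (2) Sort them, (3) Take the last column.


Rotations (sorted):
  0: $bddebd -> last char: d
  1: bd$bdde -> last char: e
  2: bddebd$ -> last char: $
  3: d$bddeb -> last char: b
  4: ddebd$b -> last char: b
  5: debd$bd -> last char: d
  6: ebd$bdd -> last char: d


BWT = de$bbdd


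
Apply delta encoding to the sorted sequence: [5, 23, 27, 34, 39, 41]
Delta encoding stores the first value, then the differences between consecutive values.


First value: 5
Deltas:
  23 - 5 = 18
  27 - 23 = 4
  34 - 27 = 7
  39 - 34 = 5
  41 - 39 = 2


Delta encoded: [5, 18, 4, 7, 5, 2]


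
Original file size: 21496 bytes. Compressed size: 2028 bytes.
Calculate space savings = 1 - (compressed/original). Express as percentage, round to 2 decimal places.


ratio = compressed/original = 2028/21496 = 0.094343
savings = 1 - ratio = 1 - 0.094343 = 0.905657
as a percentage: 0.905657 * 100 = 90.57%

Space savings = 1 - 2028/21496 = 90.57%


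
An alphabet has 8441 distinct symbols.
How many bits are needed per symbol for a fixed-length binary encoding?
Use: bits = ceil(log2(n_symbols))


log2(8441) = 13.0432
Bracket: 2^13 = 8192 < 8441 <= 2^14 = 16384
So ceil(log2(8441)) = 14

bits = ceil(log2(8441)) = ceil(13.0432) = 14 bits


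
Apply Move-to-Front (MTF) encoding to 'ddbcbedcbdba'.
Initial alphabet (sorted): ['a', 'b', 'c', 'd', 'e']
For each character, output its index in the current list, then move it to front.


MTF encoding:
'd': index 3 in ['a', 'b', 'c', 'd', 'e'] -> ['d', 'a', 'b', 'c', 'e']
'd': index 0 in ['d', 'a', 'b', 'c', 'e'] -> ['d', 'a', 'b', 'c', 'e']
'b': index 2 in ['d', 'a', 'b', 'c', 'e'] -> ['b', 'd', 'a', 'c', 'e']
'c': index 3 in ['b', 'd', 'a', 'c', 'e'] -> ['c', 'b', 'd', 'a', 'e']
'b': index 1 in ['c', 'b', 'd', 'a', 'e'] -> ['b', 'c', 'd', 'a', 'e']
'e': index 4 in ['b', 'c', 'd', 'a', 'e'] -> ['e', 'b', 'c', 'd', 'a']
'd': index 3 in ['e', 'b', 'c', 'd', 'a'] -> ['d', 'e', 'b', 'c', 'a']
'c': index 3 in ['d', 'e', 'b', 'c', 'a'] -> ['c', 'd', 'e', 'b', 'a']
'b': index 3 in ['c', 'd', 'e', 'b', 'a'] -> ['b', 'c', 'd', 'e', 'a']
'd': index 2 in ['b', 'c', 'd', 'e', 'a'] -> ['d', 'b', 'c', 'e', 'a']
'b': index 1 in ['d', 'b', 'c', 'e', 'a'] -> ['b', 'd', 'c', 'e', 'a']
'a': index 4 in ['b', 'd', 'c', 'e', 'a'] -> ['a', 'b', 'd', 'c', 'e']


Output: [3, 0, 2, 3, 1, 4, 3, 3, 3, 2, 1, 4]


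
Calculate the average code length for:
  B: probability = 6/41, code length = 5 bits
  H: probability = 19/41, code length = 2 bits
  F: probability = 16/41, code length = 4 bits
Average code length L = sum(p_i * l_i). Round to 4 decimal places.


Weighted contributions p_i * l_i:
  B: (6/41) * 5 = 30/41
  H: (19/41) * 2 = 38/41
  F: (16/41) * 4 = 64/41
Sum = (30 + 38 + 64)/41 = 132/41

L = 132/41 = 3.2195 bits/symbol


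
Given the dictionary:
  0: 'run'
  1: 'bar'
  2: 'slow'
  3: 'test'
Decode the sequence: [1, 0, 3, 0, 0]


Look up each index in the dictionary:
  1 -> 'bar'
  0 -> 'run'
  3 -> 'test'
  0 -> 'run'
  0 -> 'run'

Decoded: "bar run test run run"


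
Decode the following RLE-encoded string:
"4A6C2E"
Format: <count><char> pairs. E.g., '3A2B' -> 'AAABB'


Expanding each <count><char> pair:
  4A -> 'AAAA'
  6C -> 'CCCCCC'
  2E -> 'EE'

Decoded = AAAACCCCCCEE


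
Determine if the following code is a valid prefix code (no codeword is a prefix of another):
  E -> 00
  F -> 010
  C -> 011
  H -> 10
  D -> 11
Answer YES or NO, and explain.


Checking each pair (does one codeword prefix another?):
  E='00' vs F='010': no prefix
  E='00' vs C='011': no prefix
  E='00' vs H='10': no prefix
  E='00' vs D='11': no prefix
  F='010' vs E='00': no prefix
  F='010' vs C='011': no prefix
  F='010' vs H='10': no prefix
  F='010' vs D='11': no prefix
  C='011' vs E='00': no prefix
  C='011' vs F='010': no prefix
  C='011' vs H='10': no prefix
  C='011' vs D='11': no prefix
  H='10' vs E='00': no prefix
  H='10' vs F='010': no prefix
  H='10' vs C='011': no prefix
  H='10' vs D='11': no prefix
  D='11' vs E='00': no prefix
  D='11' vs F='010': no prefix
  D='11' vs C='011': no prefix
  D='11' vs H='10': no prefix
No violation found over all pairs.

YES -- this is a valid prefix code. No codeword is a prefix of any other codeword.


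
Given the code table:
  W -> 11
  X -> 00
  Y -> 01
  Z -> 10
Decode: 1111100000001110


Decoding:
11 -> W
11 -> W
10 -> Z
00 -> X
00 -> X
00 -> X
11 -> W
10 -> Z


Result: WWZXXXWZ


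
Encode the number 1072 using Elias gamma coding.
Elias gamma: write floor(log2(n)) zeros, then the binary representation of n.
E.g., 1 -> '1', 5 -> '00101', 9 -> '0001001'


num_bits = floor(log2(1072)) + 1 = 11
leading_zeros = num_bits - 1 = 10
binary(1072) = 10000110000

Elias gamma(1072) = '0000000000' + '10000110000' = 000000000010000110000 (21 bits)


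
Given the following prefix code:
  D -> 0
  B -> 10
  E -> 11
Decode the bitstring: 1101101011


Decoding step by step:
Bits 11 -> E
Bits 0 -> D
Bits 11 -> E
Bits 0 -> D
Bits 10 -> B
Bits 11 -> E


Decoded message: EDEDBE


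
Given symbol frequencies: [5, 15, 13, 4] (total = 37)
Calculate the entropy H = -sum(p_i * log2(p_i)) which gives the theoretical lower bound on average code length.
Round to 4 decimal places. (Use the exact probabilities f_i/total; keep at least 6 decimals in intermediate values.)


Per-symbol terms -p_i * log2(p_i) with p_i = f_i/37:
  p = 5/37 = 0.135135: log2(p) = -2.887525, -p*log2(p) = 0.390206
  p = 15/37 = 0.405405: log2(p) = -1.302563, -p*log2(p) = 0.528066
  p = 13/37 = 0.351351: log2(p) = -1.509014, -p*log2(p) = 0.530194
  p = 4/37 = 0.108108: log2(p) = -3.209453, -p*log2(p) = 0.346968
H = 0.390206 + 0.528066 + 0.530194 + 0.346968 = 1.795434

H = 1.7954 bits/symbol


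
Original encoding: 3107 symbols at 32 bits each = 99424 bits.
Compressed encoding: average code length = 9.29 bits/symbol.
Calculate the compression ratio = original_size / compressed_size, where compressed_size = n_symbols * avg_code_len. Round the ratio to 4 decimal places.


original_size = n_symbols * orig_bits = 3107 * 32 = 99424 bits
compressed_size = n_symbols * avg_code_len = 3107 * 9.29 = 28864.03 bits
ratio = original_size / compressed_size = 99424 / 28864.03 = 3.4446

Compression ratio = 3.4446


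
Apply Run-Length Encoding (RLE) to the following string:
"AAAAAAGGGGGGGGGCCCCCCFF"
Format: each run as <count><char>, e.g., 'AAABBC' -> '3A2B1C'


Scanning runs left to right:
  i=0: run of 'A' x 6 -> '6A'
  i=6: run of 'G' x 9 -> '9G'
  i=15: run of 'C' x 6 -> '6C'
  i=21: run of 'F' x 2 -> '2F'

RLE = 6A9G6C2F


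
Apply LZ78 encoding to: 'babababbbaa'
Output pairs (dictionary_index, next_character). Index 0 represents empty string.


LZ78 encoding steps:
Dictionary: {0: ''}
Step 1: w='' (idx 0), next='b' -> output (0, 'b'), add 'b' as idx 1
Step 2: w='' (idx 0), next='a' -> output (0, 'a'), add 'a' as idx 2
Step 3: w='b' (idx 1), next='a' -> output (1, 'a'), add 'ba' as idx 3
Step 4: w='ba' (idx 3), next='b' -> output (3, 'b'), add 'bab' as idx 4
Step 5: w='b' (idx 1), next='b' -> output (1, 'b'), add 'bb' as idx 5
Step 6: w='a' (idx 2), next='a' -> output (2, 'a'), add 'aa' as idx 6


Encoded: [(0, 'b'), (0, 'a'), (1, 'a'), (3, 'b'), (1, 'b'), (2, 'a')]


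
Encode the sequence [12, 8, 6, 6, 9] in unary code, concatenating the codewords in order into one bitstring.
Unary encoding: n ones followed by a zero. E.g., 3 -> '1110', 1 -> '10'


Encode each number as n ones followed by a terminating 0:
  12 -> 1111111111110 (13 bits)
  8 -> 111111110 (9 bits)
  6 -> 1111110 (7 bits)
  6 -> 1111110 (7 bits)
  9 -> 1111111110 (10 bits)
Total length = 13 + 9 + 7 + 7 + 10 = 46 bits.

Unary([12, 8, 6, 6, 9]) = 1111111111110111111110111111011111101111111110 (46 bits)


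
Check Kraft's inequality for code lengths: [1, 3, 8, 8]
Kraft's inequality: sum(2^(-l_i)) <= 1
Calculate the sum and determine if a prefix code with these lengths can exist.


Sum = 2^(-1) + 2^(-3) + 2^(-8) + 2^(-8)
    = 0.5 + 0.125 + 0.00390625 + 0.00390625
    = 162/256 = 0.6328125
Since 0.6328125 <= 1, Kraft's inequality IS satisfied.
A prefix code with these lengths CAN exist.

Kraft sum = 0.6328125. Satisfied.


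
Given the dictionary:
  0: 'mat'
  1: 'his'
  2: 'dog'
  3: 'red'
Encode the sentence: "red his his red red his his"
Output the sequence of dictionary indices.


Look up each word in the dictionary:
  'red' -> 3
  'his' -> 1
  'his' -> 1
  'red' -> 3
  'red' -> 3
  'his' -> 1
  'his' -> 1

Encoded: [3, 1, 1, 3, 3, 1, 1]


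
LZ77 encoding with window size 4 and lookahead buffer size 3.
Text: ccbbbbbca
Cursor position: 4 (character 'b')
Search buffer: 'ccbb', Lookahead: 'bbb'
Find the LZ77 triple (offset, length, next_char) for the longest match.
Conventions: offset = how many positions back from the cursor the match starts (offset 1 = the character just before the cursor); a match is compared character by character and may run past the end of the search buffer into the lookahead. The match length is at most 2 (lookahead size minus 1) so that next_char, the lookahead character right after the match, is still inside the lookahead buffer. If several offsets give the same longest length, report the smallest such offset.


Try each offset into the search buffer:
  offset=1 (pos 3, char 'b'): match length 2
  offset=2 (pos 2, char 'b'): match length 2
  offset=3 (pos 1, char 'c'): match length 0
  offset=4 (pos 0, char 'c'): match length 0
Longest match has length 2, found at offsets 1, 2; take the smallest, offset 1.
next_char = character at position 4 + 2 = 6 -> 'b'

Best match: offset=1, length=2 (matching 'bb' starting at position 3)
LZ77 triple: (1, 2, 'b')


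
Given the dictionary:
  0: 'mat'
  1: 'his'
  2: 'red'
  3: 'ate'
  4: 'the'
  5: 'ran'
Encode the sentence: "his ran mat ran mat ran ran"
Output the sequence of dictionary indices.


Look up each word in the dictionary:
  'his' -> 1
  'ran' -> 5
  'mat' -> 0
  'ran' -> 5
  'mat' -> 0
  'ran' -> 5
  'ran' -> 5

Encoded: [1, 5, 0, 5, 0, 5, 5]


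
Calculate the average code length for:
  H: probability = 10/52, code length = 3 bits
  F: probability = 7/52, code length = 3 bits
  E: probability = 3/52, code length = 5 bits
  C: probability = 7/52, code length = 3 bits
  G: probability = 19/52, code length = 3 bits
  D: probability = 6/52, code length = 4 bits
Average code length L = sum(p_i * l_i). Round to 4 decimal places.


Weighted contributions p_i * l_i:
  H: (10/52) * 3 = 30/52
  F: (7/52) * 3 = 21/52
  E: (3/52) * 5 = 15/52
  C: (7/52) * 3 = 21/52
  G: (19/52) * 3 = 57/52
  D: (6/52) * 4 = 24/52
Sum = (30 + 21 + 15 + 21 + 57 + 24)/52 = 168/52

L = 168/52 = 3.2308 bits/symbol


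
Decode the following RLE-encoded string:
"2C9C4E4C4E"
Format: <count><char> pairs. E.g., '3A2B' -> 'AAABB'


Expanding each <count><char> pair:
  2C -> 'CC'
  9C -> 'CCCCCCCCC'
  4E -> 'EEEE'
  4C -> 'CCCC'
  4E -> 'EEEE'

Decoded = CCCCCCCCCCCEEEECCCCEEEE


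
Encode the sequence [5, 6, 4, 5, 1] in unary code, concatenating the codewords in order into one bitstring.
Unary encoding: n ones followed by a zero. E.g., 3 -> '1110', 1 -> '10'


Encode each number as n ones followed by a terminating 0:
  5 -> 111110 (6 bits)
  6 -> 1111110 (7 bits)
  4 -> 11110 (5 bits)
  5 -> 111110 (6 bits)
  1 -> 10 (2 bits)
Total length = 6 + 7 + 5 + 6 + 2 = 26 bits.

Unary([5, 6, 4, 5, 1]) = 11111011111101111011111010 (26 bits)


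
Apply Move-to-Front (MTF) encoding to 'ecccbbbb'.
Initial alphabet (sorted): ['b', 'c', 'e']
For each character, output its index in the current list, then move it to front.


MTF encoding:
'e': index 2 in ['b', 'c', 'e'] -> ['e', 'b', 'c']
'c': index 2 in ['e', 'b', 'c'] -> ['c', 'e', 'b']
'c': index 0 in ['c', 'e', 'b'] -> ['c', 'e', 'b']
'c': index 0 in ['c', 'e', 'b'] -> ['c', 'e', 'b']
'b': index 2 in ['c', 'e', 'b'] -> ['b', 'c', 'e']
'b': index 0 in ['b', 'c', 'e'] -> ['b', 'c', 'e']
'b': index 0 in ['b', 'c', 'e'] -> ['b', 'c', 'e']
'b': index 0 in ['b', 'c', 'e'] -> ['b', 'c', 'e']


Output: [2, 2, 0, 0, 2, 0, 0, 0]
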